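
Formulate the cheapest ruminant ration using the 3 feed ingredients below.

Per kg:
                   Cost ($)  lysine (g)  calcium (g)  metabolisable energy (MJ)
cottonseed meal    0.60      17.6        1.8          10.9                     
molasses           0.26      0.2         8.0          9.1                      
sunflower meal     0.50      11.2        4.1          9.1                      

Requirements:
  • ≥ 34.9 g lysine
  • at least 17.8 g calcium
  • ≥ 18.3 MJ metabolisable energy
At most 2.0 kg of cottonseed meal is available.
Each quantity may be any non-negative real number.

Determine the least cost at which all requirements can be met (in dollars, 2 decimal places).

Set it up as a linear program. Let x1 = kg of cottonseed meal, x2 = kg of molasses, x3 = kg of sunflower meal.
min 0.6x1 + 0.26x2 + 0.5x3 subject to:
  17.6x1 + 0.2x2 + 11.2x3 ≥ 34.9   (lysine)
  1.8x1 + 8x2 + 4.1x3 ≥ 17.8   (calcium)
  10.9x1 + 9.1x2 + 9.1x3 ≥ 18.3   (metabolisable energy)
  x1 ≤ 2
  x1, x2, x3 ≥ 0.
At the optimum only cottonseed meal, molasses are positive (sunflower meal = 0). Binding constraints: lysine and calcium.
Solving gives x1 = 1.963, x2 = 1.783.
Total cost: 0.6·1.963 + 0.26·1.783 = 1.6414.

$1.64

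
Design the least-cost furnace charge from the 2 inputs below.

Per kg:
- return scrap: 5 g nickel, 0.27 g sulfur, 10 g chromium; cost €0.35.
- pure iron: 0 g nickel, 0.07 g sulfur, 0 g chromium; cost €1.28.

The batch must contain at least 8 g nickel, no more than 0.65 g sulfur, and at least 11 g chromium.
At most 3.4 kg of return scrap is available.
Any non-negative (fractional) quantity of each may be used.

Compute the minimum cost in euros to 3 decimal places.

€0.560

Let x1 = kg of return scrap, x2 = kg of pure iron.
Minimise 0.35x1 + 1.28x2 s.t.:
  5x1 ≥ 8   (nickel)
  0.27x1 + 0.07x2 ≤ 0.65   (sulfur)
  10x1 ≥ 11   (chromium)
  x1 ≤ 3.4
  x1, x2 ≥ 0.
The minimum-cost mix takes nothing from pure iron — only return scrap. Binding constraint: nickel.
Solving gives x1 = 1.6.
Total cost: 0.35·1.6 = 0.56000.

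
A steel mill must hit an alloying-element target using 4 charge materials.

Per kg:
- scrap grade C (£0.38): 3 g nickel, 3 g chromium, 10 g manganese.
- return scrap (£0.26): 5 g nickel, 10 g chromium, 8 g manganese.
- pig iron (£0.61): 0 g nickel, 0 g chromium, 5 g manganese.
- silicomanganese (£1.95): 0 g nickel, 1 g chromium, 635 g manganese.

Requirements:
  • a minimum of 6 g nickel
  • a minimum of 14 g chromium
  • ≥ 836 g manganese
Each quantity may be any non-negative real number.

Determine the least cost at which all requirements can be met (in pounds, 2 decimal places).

£2.87

Let x1 = kg of scrap grade C, x2 = kg of return scrap, x3 = kg of pig iron, x4 = kg of silicomanganese.
Minimize 0.38x1 + 0.26x2 + 0.61x3 + 1.95x4 s.t.:
  3x1 + 5x2 ≥ 6   (nickel)
  3x1 + 10x2 + 1x4 ≥ 14   (chromium)
  10x1 + 8x2 + 5x3 + 635x4 ≥ 836   (manganese)
  x1, x2, x3, x4 ≥ 0.
The cheapest feasible vertex uses only return scrap, silicomanganese; scrap grade C, pig iron are not used. The chromium and manganese requirements are met with equality.
So return scrap = 1.27 kg, silicomanganese = 1.301 kg.
Total cost: 0.26·1.27 + 1.95·1.301 = 2.8672.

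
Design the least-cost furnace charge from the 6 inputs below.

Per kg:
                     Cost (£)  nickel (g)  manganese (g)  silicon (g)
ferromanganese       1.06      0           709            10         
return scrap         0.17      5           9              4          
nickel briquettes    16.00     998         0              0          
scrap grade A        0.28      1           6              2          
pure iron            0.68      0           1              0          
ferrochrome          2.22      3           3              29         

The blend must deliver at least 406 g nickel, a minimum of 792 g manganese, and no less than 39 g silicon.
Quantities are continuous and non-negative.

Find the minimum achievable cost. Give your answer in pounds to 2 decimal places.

Let x1 = kg of ferromanganese, x2 = kg of return scrap, x3 = kg of nickel briquettes, x4 = kg of scrap grade A, x5 = kg of pure iron, x6 = kg of ferrochrome.
min 1.06x1 + 0.17x2 + 16x3 + 0.28x4 + 0.68x5 + 2.22x6 subject to:
  5x2 + 998x3 + 1x4 + 3x6 ≥ 406   (nickel)
  709x1 + 9x2 + 6x4 + 1x5 + 3x6 ≥ 792   (manganese)
  10x1 + 4x2 + 2x4 + 29x6 ≥ 39   (silicon)
  x1, x2, x3, x4, x5, x6 ≥ 0.
At the optimum only ferromanganese, return scrap, nickel briquettes are positive (scrap grade A, pure iron, ferrochrome = 0). There the nickel, manganese, silicon constraints are tight.
So ferromanganese = 1.026 kg, return scrap = 7.185 kg, nickel briquettes = 0.3708 kg.
Hence cost = 1.06·1.026 + 0.17·7.185 + 16·0.3708 = £8.2418.

£8.24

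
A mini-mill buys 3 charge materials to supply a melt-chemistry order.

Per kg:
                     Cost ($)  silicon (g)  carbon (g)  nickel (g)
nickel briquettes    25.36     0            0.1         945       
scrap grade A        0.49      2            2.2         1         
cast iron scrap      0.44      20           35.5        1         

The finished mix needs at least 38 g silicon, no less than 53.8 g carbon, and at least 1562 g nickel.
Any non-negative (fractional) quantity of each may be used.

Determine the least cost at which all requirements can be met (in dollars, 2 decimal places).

Let x1 = kg of nickel briquettes, x2 = kg of scrap grade A, x3 = kg of cast iron scrap.
min 25.36x1 + 0.49x2 + 0.44x3 s.t.:
  2x2 + 20x3 ≥ 38   (silicon)
  0.1x1 + 2.2x2 + 35.5x3 ≥ 53.8   (carbon)
  945x1 + 1x2 + 1x3 ≥ 1562   (nickel)
  x1, x2, x3 ≥ 0.
The cheapest feasible vertex uses only nickel briquettes, cast iron scrap; scrap grade A is not used. The silicon and nickel requirements are met with equality.
That vertex is x1 = 1.6509, x3 = 1.9.
Objective = 25.36·1.6509 + 0.44·1.9 = 42.7028.

$42.70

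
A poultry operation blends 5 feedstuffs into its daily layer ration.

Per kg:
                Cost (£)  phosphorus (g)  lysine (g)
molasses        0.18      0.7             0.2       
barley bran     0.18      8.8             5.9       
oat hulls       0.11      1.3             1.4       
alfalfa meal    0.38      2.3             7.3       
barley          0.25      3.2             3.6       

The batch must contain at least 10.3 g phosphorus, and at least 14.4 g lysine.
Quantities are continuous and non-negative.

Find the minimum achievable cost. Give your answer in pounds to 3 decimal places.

Treat it as an LP. Let x1 = kg of molasses, x2 = kg of barley bran, x3 = kg of oat hulls, x4 = kg of alfalfa meal, x5 = kg of barley.
min 0.18x1 + 0.18x2 + 0.11x3 + 0.38x4 + 0.25x5 subject to:
  0.7x1 + 8.8x2 + 1.3x3 + 2.3x4 + 3.2x5 ≥ 10.3   (phosphorus)
  0.2x1 + 5.9x2 + 1.4x3 + 7.3x4 + 3.6x5 ≥ 14.4   (lysine)
  x1, x2, x3, x4, x5 ≥ 0.
The optimal basis is {barley bran}; molasses, oat hulls, alfalfa meal, barley drop out. There the lysine constraint is tight.
That vertex is x2 = 2.441.
Cost = 0.18·2.441 = 0.43938.

£0.439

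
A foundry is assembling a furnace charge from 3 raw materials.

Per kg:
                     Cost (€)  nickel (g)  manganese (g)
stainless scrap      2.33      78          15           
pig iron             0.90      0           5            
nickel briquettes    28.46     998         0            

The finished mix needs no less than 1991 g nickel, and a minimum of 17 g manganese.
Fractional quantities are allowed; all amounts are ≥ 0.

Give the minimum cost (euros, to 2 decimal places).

€56.90

Set it up as a linear program. Let x1 = kg of stainless scrap, x2 = kg of pig iron, x3 = kg of nickel briquettes.
min 2.33x1 + 0.9x2 + 28.46x3 subject to:
  78x1 + 998x3 ≥ 1991   (nickel)
  15x1 + 5x2 ≥ 17   (manganese)
  x1, x2, x3 ≥ 0.
The minimum-cost mix takes nothing from pig iron — only stainless scrap, nickel briquettes. The nickel and manganese requirements are met with equality.
Optimal quantities: stainless scrap = 1.1333 kg, nickel briquettes = 1.9064 kg.
Objective = 2.33·1.1333 + 28.46·1.9064 = 56.8967.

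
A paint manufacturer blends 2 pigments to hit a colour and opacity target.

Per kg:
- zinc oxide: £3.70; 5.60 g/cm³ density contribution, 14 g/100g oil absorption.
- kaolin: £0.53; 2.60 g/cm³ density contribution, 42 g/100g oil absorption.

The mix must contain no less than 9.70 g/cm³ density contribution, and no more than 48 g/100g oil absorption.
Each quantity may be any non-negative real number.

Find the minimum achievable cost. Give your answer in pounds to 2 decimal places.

£5.61

Let x1 = kg of zinc oxide, x2 = kg of kaolin.
Minimize 3.7x1 + 0.53x2 with:
  5.6x1 + 2.6x2 ≥ 9.7   (density contribution)
  14x1 + 42x2 ≤ 48   (oil absorption)
  x1, x2 ≥ 0.
Both inputs are positive at the optimum. There the density contribution and oil absorption constraints are tight.
That vertex is x1 = 1.4215, x2 = 0.66901.
Hence cost = 3.7·1.4215 + 0.53·0.66901 = £5.6141.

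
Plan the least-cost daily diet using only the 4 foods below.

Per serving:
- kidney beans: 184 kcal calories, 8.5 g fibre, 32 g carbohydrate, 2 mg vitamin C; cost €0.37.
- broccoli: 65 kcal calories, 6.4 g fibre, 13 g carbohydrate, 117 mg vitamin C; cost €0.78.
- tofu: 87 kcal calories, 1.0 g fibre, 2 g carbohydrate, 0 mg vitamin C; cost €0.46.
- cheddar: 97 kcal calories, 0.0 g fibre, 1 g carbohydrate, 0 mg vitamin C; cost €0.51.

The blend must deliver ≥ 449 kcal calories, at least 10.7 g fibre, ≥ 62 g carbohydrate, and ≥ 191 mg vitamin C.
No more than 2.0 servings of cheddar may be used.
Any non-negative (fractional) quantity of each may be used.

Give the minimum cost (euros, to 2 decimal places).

Set it up as a linear program. Let x1 = servings of kidney beans, x2 = servings of broccoli, x3 = servings of tofu, x4 = servings of cheddar.
Minimize 0.37x1 + 0.78x2 + 0.46x3 + 0.51x4 subject to:
  184x1 + 65x2 + 87x3 + 97x4 ≥ 449   (calories)
  8.5x1 + 6.4x2 + 1x3 ≥ 10.7   (fibre)
  32x1 + 13x2 + 2x3 + 1x4 ≥ 62   (carbohydrate)
  2x1 + 117x2 ≥ 191   (vitamin C)
  x4 ≤ 2
  x1, x2, x3, x4 ≥ 0.
The optimal basis is {kidney beans, broccoli}; tofu, cheddar drop out. There the calories and vitamin C constraints are tight.
So kidney beans = 1.875 servings, broccoli = 1.6 servings.
Hence cost = 0.37·1.875 + 0.78·1.6 = €1.9418.

€1.94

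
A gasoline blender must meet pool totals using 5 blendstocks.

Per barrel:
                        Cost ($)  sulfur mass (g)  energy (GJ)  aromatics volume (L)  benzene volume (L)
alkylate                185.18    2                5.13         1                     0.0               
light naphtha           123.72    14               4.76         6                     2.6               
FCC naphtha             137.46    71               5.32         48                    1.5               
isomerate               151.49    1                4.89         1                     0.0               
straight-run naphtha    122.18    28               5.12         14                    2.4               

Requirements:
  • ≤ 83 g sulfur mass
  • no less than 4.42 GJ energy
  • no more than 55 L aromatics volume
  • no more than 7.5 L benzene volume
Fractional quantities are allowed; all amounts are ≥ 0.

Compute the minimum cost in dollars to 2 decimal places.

This is a linear program. Let x1 = barrels of alkylate, x2 = barrels of light naphtha, x3 = barrels of FCC naphtha, x4 = barrels of isomerate, x5 = barrels of straight-run naphtha.
Minimise 185.18x1 + 123.72x2 + 137.46x3 + 151.49x4 + 122.18x5 s.t.:
  2x1 + 14x2 + 71x3 + 1x4 + 28x5 ≤ 83   (sulfur mass)
  5.13x1 + 4.76x2 + 5.32x3 + 4.89x4 + 5.12x5 ≥ 4.42   (energy)
  1x1 + 6x2 + 48x3 + 1x4 + 14x5 ≤ 55   (aromatics volume)
  2.6x2 + 1.5x3 + 2.4x5 ≤ 7.5   (benzene volume)
  x1, x2, x3, x4, x5 ≥ 0.
The optimal basis is {straight-run naphtha}; alkylate, light naphtha, FCC naphtha, isomerate drop out. There the energy constraint is tight.
Optimal quantities: straight-run naphtha = 0.8633 barrels.
Total cost: 122.18·0.8633 = 105.4780.

$105.48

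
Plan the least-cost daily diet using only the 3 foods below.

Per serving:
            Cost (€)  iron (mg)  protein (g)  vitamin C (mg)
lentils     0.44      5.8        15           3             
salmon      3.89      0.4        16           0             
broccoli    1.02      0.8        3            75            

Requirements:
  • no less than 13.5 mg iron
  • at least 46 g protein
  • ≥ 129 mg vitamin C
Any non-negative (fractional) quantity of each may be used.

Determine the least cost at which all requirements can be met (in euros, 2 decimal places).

Treat it as an LP. Let x1 = servings of lentils, x2 = servings of salmon, x3 = servings of broccoli.
Minimize 0.44x1 + 3.89x2 + 1.02x3 with:
  5.8x1 + 0.4x2 + 0.8x3 ≥ 13.5   (iron)
  15x1 + 16x2 + 3x3 ≥ 46   (protein)
  3x1 + 75x3 ≥ 129   (vitamin C)
  x1, x2, x3 ≥ 0.
The cheapest feasible vertex uses only lentils, broccoli; salmon is not used. Binding constraints: protein and vitamin C.
So lentils = 2.745 servings, broccoli = 1.61 servings.
Objective = 0.44·2.745 + 1.02·1.61 = 2.8500.

€2.85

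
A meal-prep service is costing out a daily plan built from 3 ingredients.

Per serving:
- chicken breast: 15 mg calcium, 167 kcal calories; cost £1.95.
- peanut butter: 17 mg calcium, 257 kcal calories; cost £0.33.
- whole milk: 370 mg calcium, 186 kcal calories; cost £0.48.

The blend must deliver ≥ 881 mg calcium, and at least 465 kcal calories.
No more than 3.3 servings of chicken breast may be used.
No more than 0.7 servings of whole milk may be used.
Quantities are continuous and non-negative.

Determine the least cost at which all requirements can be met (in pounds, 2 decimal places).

Let x1 = servings of chicken breast, x2 = servings of peanut butter, x3 = servings of whole milk.
Minimize 1.95x1 + 0.33x2 + 0.48x3 subject to:
  15x1 + 17x2 + 370x3 ≥ 881   (calcium)
  167x1 + 257x2 + 186x3 ≥ 465   (calories)
  x1 ≤ 3.3
  x3 ≤ 0.7
  x1, x2, x3 ≥ 0.
The cheapest feasible vertex uses only peanut butter, whole milk; chicken breast is not used. There the calcium and the whole milk cap constraints are tight.
Solving gives x2 = 36.59, x3 = 0.7.
Total cost: 0.33·36.59 + 0.48·0.7 = 12.4107.

£12.41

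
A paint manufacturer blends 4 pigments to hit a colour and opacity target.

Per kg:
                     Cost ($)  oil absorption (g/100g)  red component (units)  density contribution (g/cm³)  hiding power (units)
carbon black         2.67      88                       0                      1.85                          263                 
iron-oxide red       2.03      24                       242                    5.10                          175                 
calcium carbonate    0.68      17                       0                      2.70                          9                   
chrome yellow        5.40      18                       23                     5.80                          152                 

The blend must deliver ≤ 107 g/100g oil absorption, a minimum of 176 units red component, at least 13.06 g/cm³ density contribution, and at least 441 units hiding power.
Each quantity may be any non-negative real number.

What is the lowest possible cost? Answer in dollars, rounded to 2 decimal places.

$5.16

Let x1 = kg of carbon black, x2 = kg of iron-oxide red, x3 = kg of calcium carbonate, x4 = kg of chrome yellow.
Minimize 2.67x1 + 2.03x2 + 0.68x3 + 5.4x4 with:
  88x1 + 24x2 + 17x3 + 18x4 ≤ 107   (oil absorption)
  242x2 + 23x4 ≥ 176   (red component)
  1.85x1 + 5.1x2 + 2.7x3 + 5.8x4 ≥ 13.06   (density contribution)
  263x1 + 175x2 + 9x3 + 152x4 ≥ 441   (hiding power)
  x1, x2, x3, x4 ≥ 0.
The optimal basis is {iron-oxide red, calcium carbonate}; carbon black, chrome yellow drop out. The density contribution and hiding power requirements are met with equality.
Optimal quantities: iron-oxide red = 2.5156 kg, calcium carbonate = 0.085326 kg.
Cost = 2.03·2.5156 + 0.68·0.085326 = 5.1647.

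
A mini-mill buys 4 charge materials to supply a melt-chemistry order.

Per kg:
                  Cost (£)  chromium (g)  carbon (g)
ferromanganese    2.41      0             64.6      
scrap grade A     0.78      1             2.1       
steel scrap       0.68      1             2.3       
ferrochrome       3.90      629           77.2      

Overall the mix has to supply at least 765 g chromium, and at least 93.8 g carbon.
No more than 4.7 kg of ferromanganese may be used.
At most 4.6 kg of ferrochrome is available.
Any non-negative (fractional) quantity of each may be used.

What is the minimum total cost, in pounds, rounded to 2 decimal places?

£4.74

Let x1 = kg of ferromanganese, x2 = kg of scrap grade A, x3 = kg of steel scrap, x4 = kg of ferrochrome.
Minimise 2.41x1 + 0.78x2 + 0.68x3 + 3.9x4 s.t.:
  1x2 + 1x3 + 629x4 ≥ 765   (chromium)
  64.6x1 + 2.1x2 + 2.3x3 + 77.2x4 ≥ 93.8   (carbon)
  x1 ≤ 4.7
  x4 ≤ 4.6
  x1, x2, x3, x4 ≥ 0.
The minimum-cost mix takes nothing from ferromanganese, scrap grade A, steel scrap — only ferrochrome. The chromium requirement is met with equality.
Solving gives x4 = 1.216.
Cost = 3.9·1.216 = 4.7424.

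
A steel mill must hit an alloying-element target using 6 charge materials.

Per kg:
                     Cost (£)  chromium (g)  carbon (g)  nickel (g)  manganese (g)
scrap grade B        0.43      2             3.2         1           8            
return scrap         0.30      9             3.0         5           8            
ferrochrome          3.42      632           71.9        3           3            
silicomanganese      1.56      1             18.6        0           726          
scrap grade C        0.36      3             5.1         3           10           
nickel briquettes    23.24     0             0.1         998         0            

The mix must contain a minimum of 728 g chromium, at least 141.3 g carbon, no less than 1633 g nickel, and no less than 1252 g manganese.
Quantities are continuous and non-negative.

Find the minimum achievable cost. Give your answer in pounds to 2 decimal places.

£45.79

Treat it as an LP. Let x1 = kg of scrap grade B, x2 = kg of return scrap, x3 = kg of ferrochrome, x4 = kg of silicomanganese, x5 = kg of scrap grade C, x6 = kg of nickel briquettes.
min 0.43x1 + 0.3x2 + 3.42x3 + 1.56x4 + 0.36x5 + 23.24x6 with:
  2x1 + 9x2 + 632x3 + 1x4 + 3x5 ≥ 728   (chromium)
  3.2x1 + 3x2 + 71.9x3 + 18.6x4 + 5.1x5 + 0.1x6 ≥ 141.3   (carbon)
  1x1 + 5x2 + 3x3 + 3x5 + 998x6 ≥ 1633   (nickel)
  8x1 + 8x2 + 3x3 + 726x4 + 10x5 ≥ 1252   (manganese)
  x1, x2, x3, x4, x5, x6 ≥ 0.
The minimum-cost mix takes nothing from scrap grade B, return scrap, scrap grade C — only ferrochrome, silicomanganese, nickel briquettes. The carbon, nickel, manganese requirements are met with equality.
Optimal quantities: ferrochrome = 1.5185 kg, silicomanganese = 1.7182 kg, nickel briquettes = 1.6317 kg.
Hence cost = 3.42·1.5185 + 1.56·1.7182 + 23.24·1.6317 = £45.7944.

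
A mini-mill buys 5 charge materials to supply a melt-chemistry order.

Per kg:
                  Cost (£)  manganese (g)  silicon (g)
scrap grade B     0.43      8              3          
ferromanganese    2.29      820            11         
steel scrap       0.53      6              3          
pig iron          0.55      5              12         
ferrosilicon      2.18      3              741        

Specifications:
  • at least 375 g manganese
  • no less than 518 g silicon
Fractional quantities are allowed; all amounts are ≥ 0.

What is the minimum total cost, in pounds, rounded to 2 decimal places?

£2.55

Treat it as an LP. Let x1 = kg of scrap grade B, x2 = kg of ferromanganese, x3 = kg of steel scrap, x4 = kg of pig iron, x5 = kg of ferrosilicon.
Minimize 0.43x1 + 2.29x2 + 0.53x3 + 0.55x4 + 2.18x5 subject to:
  8x1 + 820x2 + 6x3 + 5x4 + 3x5 ≥ 375   (manganese)
  3x1 + 11x2 + 3x3 + 12x4 + 741x5 ≥ 518   (silicon)
  x1, x2, x3, x4, x5 ≥ 0.
The cheapest feasible vertex uses only ferromanganese, ferrosilicon; scrap grade B, steel scrap, pig iron are not used. There the manganese and silicon constraints are tight.
That vertex is x2 = 0.4548, x5 = 0.6923.
Cost = 2.29·0.4548 + 2.18·0.6923 = 2.5507.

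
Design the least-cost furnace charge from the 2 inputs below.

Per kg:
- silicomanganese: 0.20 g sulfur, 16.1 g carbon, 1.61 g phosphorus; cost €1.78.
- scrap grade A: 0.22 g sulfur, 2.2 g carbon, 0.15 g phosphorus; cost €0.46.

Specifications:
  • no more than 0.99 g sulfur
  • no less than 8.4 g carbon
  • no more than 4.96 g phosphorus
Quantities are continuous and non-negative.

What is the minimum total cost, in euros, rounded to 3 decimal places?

€0.929

This is a linear program. Let x1 = kg of silicomanganese, x2 = kg of scrap grade A.
min 1.78x1 + 0.46x2 s.t.:
  0.2x1 + 0.22x2 ≤ 0.99   (sulfur)
  16.1x1 + 2.2x2 ≥ 8.4   (carbon)
  1.61x1 + 0.15x2 ≤ 4.96   (phosphorus)
  x1, x2 ≥ 0.
The optimal basis is {silicomanganese}; scrap grade A drops out. The carbon requirement is met with equality.
That vertex is x1 = 0.5217.
Cost = 1.78·0.5217 = 0.92863.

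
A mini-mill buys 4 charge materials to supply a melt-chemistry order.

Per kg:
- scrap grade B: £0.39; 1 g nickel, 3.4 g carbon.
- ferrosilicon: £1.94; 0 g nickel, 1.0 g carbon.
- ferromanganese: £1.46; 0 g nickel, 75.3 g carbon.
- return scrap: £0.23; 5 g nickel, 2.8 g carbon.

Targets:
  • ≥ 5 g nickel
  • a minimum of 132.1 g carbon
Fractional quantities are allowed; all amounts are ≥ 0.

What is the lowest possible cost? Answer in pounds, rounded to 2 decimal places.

Let x1 = kg of scrap grade B, x2 = kg of ferrosilicon, x3 = kg of ferromanganese, x4 = kg of return scrap.
Minimize 0.39x1 + 1.94x2 + 1.46x3 + 0.23x4 s.t.:
  1x1 + 5x4 ≥ 5   (nickel)
  3.4x1 + 1x2 + 75.3x3 + 2.8x4 ≥ 132.1   (carbon)
  x1, x2, x3, x4 ≥ 0.
The cheapest feasible vertex uses only ferromanganese, return scrap; scrap grade B, ferrosilicon are not used. Binding constraints: nickel and carbon.
So ferromanganese = 1.717 kg, return scrap = 1 kg.
Total cost: 1.46·1.717 + 0.23·1 = 2.7368.

£2.74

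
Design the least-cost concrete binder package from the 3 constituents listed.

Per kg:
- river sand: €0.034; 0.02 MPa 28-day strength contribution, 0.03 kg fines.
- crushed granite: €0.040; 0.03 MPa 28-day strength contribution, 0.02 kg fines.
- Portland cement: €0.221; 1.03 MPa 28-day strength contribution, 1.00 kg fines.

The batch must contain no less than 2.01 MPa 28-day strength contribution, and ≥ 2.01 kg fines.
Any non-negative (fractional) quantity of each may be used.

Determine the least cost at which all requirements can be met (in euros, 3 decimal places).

Let x1 = kg of river sand, x2 = kg of crushed granite, x3 = kg of Portland cement.
Minimize 0.034x1 + 0.04x2 + 0.221x3 subject to:
  0.02x1 + 0.03x2 + 1.03x3 ≥ 2.01   (28-day strength contribution)
  0.03x1 + 0.02x2 + 1x3 ≥ 2.01   (fines)
  x1, x2, x3 ≥ 0.
The cheapest feasible vertex uses only Portland cement; river sand, crushed granite are not used. There the fines constraint is tight.
So Portland cement = 2.01 kg.
Total cost: 0.221·2.01 = 0.44421.

€0.444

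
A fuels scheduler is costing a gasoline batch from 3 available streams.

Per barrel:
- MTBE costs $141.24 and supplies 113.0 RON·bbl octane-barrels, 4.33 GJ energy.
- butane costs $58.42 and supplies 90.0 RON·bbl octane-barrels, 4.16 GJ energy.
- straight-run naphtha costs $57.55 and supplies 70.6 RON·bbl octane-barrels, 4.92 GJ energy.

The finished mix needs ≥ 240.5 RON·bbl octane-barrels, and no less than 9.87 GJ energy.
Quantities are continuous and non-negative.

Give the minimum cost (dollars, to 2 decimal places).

Treat it as an LP. Let x1 = barrels of MTBE, x2 = barrels of butane, x3 = barrels of straight-run naphtha.
Minimize 141.24x1 + 58.42x2 + 57.55x3 subject to:
  113x1 + 90x2 + 70.6x3 ≥ 240.5   (octane-barrels)
  4.33x1 + 4.16x2 + 4.92x3 ≥ 9.87   (energy)
  x1, x2, x3 ≥ 0.
The minimum-cost mix takes nothing from MTBE, straight-run naphtha — only butane. The octane-barrels requirement is met with equality.
Optimal quantities: butane = 2.6722 barrels.
Hence cost = 58.42·2.6722 = $156.1099.

$156.11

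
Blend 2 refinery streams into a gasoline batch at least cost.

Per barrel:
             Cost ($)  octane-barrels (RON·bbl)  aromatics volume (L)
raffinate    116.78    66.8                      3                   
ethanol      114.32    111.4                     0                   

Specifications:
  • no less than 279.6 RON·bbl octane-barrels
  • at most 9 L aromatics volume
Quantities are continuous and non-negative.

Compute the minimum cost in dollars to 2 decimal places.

$286.93

Let x1 = barrels of raffinate, x2 = barrels of ethanol.
Minimise 116.78x1 + 114.32x2 subject to:
  66.8x1 + 111.4x2 ≥ 279.6   (octane-barrels)
  3x1 ≤ 9   (aromatics volume)
  x1, x2 ≥ 0.
The cheapest feasible vertex uses only ethanol; raffinate is not used. Binding constraint: octane-barrels.
That vertex is x2 = 2.5099.
Total cost: 114.32·2.5099 = 286.9318.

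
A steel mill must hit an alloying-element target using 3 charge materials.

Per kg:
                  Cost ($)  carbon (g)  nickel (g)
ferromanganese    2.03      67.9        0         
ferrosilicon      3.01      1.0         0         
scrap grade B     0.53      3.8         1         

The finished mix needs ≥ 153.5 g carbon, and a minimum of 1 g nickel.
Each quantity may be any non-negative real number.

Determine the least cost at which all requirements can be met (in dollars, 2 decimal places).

$5.01

This is a linear program. Let x1 = kg of ferromanganese, x2 = kg of ferrosilicon, x3 = kg of scrap grade B.
Minimize 2.03x1 + 3.01x2 + 0.53x3 subject to:
  67.9x1 + 1x2 + 3.8x3 ≥ 153.5   (carbon)
  1x3 ≥ 1   (nickel)
  x1, x2, x3 ≥ 0.
At the optimum only ferromanganese, scrap grade B are positive (ferrosilicon = 0). The carbon and nickel requirements are met with equality.
Solving gives x1 = 2.205, x3 = 1.
Objective = 2.03·2.205 + 0.53·1 = 5.0062.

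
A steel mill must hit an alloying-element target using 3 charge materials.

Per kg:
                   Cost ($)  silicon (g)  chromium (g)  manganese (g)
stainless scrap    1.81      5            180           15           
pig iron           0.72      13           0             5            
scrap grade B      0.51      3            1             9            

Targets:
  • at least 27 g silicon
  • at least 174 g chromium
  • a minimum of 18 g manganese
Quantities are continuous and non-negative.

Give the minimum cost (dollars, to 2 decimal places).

Treat it as an LP. Let x1 = kg of stainless scrap, x2 = kg of pig iron, x3 = kg of scrap grade B.
min 1.81x1 + 0.72x2 + 0.51x3 with:
  5x1 + 13x2 + 3x3 ≥ 27   (silicon)
  180x1 + 1x3 ≥ 174   (chromium)
  15x1 + 5x2 + 9x3 ≥ 18   (manganese)
  x1, x2, x3 ≥ 0.
The cheapest feasible vertex uses only stainless scrap, pig iron; scrap grade B is not used. The silicon and chromium requirements are met with equality.
So stainless scrap = 0.9667 kg, pig iron = 1.705 kg.
Cost = 1.81·0.9667 + 0.72·1.705 = 2.9773.

$2.98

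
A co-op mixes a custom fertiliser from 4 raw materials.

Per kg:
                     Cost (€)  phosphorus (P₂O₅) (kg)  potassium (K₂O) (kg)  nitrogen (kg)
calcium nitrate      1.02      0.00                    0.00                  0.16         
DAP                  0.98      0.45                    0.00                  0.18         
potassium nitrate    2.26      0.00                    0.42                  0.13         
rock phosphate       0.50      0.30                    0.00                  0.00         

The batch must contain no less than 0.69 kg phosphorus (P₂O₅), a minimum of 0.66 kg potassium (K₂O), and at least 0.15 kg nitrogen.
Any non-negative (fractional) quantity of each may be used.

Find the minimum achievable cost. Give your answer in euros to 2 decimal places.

Let x1 = kg of calcium nitrate, x2 = kg of DAP, x3 = kg of potassium nitrate, x4 = kg of rock phosphate.
Minimize 1.02x1 + 0.98x2 + 2.26x3 + 0.5x4 s.t.:
  0.45x2 + 0.3x4 ≥ 0.69   (phosphorus (P₂O₅))
  0.42x3 ≥ 0.66   (potassium (K₂O))
  0.16x1 + 0.18x2 + 0.13x3 ≥ 0.15   (nitrogen)
  x1, x2, x3, x4 ≥ 0.
The optimal basis is {potassium nitrate, rock phosphate}; calcium nitrate, DAP drop out. There the phosphorus (P₂O₅) and potassium (K₂O) constraints are tight.
So potassium nitrate = 1.571 kg, rock phosphate = 2.3 kg.
Objective = 2.26·1.571 + 0.5·2.3 = 4.7005.

€4.70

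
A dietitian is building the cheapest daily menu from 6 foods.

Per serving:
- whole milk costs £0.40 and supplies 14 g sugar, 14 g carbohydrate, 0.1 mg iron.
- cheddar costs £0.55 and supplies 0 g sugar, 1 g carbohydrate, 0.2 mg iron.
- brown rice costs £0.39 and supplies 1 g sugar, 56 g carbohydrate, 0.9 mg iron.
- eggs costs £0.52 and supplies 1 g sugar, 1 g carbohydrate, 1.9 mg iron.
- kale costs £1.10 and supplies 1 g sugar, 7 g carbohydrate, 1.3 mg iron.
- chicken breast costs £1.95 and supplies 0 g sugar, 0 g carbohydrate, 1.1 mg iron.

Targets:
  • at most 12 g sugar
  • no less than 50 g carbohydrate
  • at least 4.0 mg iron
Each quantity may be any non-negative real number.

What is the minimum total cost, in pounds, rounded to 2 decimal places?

£1.22

Let x1 = servings of whole milk, x2 = servings of cheddar, x3 = servings of brown rice, x4 = servings of eggs, x5 = servings of kale, x6 = servings of chicken breast.
Minimize 0.4x1 + 0.55x2 + 0.39x3 + 0.52x4 + 1.1x5 + 1.95x6 subject to:
  14x1 + 1x3 + 1x4 + 1x5 ≤ 12   (sugar)
  14x1 + 1x2 + 56x3 + 1x4 + 7x5 ≥ 50   (carbohydrate)
  0.1x1 + 0.2x2 + 0.9x3 + 1.9x4 + 1.3x5 + 1.1x6 ≥ 4   (iron)
  x1, x2, x3, x4, x5, x6 ≥ 0.
The minimum-cost mix takes nothing from whole milk, cheddar, kale, chicken breast — only brown rice, eggs. Binding constraints: carbohydrate and iron.
So brown rice = 0.8626 servings, eggs = 1.697 servings.
Cost = 0.39·0.8626 + 0.52·1.697 = 1.2189.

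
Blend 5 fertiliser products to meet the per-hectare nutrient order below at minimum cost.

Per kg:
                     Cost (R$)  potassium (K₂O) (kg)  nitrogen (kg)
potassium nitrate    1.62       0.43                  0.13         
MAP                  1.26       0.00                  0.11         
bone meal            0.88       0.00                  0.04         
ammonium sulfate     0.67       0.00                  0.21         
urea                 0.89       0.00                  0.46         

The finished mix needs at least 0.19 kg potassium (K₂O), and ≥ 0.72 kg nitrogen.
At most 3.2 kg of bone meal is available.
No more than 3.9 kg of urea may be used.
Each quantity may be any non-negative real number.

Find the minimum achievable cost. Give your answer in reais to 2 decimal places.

Let x1 = kg of potassium nitrate, x2 = kg of MAP, x3 = kg of bone meal, x4 = kg of ammonium sulfate, x5 = kg of urea.
Minimise 1.62x1 + 1.26x2 + 0.88x3 + 0.67x4 + 0.89x5 s.t.:
  0.43x1 ≥ 0.19   (potassium (K₂O))
  0.13x1 + 0.11x2 + 0.04x3 + 0.21x4 + 0.46x5 ≥ 0.72   (nitrogen)
  x3 ≤ 3.2
  x5 ≤ 3.9
  x1, x2, x3, x4, x5 ≥ 0.
The cheapest feasible vertex uses only potassium nitrate, urea; MAP, bone meal, ammonium sulfate are not used. Binding constraints: potassium (K₂O) and nitrogen.
Solving gives x1 = 0.4419, x5 = 1.44.
Objective = 1.62·0.4419 + 0.89·1.44 = 1.9975.

R$2.00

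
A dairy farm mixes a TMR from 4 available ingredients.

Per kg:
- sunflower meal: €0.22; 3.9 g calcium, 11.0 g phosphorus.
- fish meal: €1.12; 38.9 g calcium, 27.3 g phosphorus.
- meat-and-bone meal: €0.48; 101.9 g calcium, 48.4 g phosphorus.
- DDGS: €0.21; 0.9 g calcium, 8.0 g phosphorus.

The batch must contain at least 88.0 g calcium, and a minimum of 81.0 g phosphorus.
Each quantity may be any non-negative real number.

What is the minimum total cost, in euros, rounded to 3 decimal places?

€0.803

Let x1 = kg of sunflower meal, x2 = kg of fish meal, x3 = kg of meat-and-bone meal, x4 = kg of DDGS.
min 0.22x1 + 1.12x2 + 0.48x3 + 0.21x4 with:
  3.9x1 + 38.9x2 + 101.9x3 + 0.9x4 ≥ 88   (calcium)
  11x1 + 27.3x2 + 48.4x3 + 8x4 ≥ 81   (phosphorus)
  x1, x2, x3, x4 ≥ 0.
The minimum-cost mix takes nothing from sunflower meal, fish meal, DDGS — only meat-and-bone meal. The phosphorus requirement is met with equality.
So meat-and-bone meal = 1.6736 kg.
Cost = 0.48·1.6736 = 0.80333.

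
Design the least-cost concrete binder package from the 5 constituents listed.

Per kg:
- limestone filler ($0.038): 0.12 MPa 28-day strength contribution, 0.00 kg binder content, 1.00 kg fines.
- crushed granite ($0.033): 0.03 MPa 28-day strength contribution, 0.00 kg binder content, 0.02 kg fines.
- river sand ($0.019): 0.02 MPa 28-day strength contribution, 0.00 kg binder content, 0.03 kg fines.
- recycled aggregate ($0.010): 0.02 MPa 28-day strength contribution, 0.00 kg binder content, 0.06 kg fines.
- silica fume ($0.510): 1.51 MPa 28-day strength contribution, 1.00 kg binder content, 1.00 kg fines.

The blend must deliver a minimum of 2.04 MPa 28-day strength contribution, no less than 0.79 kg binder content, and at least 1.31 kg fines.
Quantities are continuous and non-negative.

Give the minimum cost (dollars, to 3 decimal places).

Set it up as a linear program. Let x1 = kg of limestone filler, x2 = kg of crushed granite, x3 = kg of river sand, x4 = kg of recycled aggregate, x5 = kg of silica fume.
Minimise 0.038x1 + 0.033x2 + 0.019x3 + 0.01x4 + 0.51x5 with:
  0.12x1 + 0.03x2 + 0.02x3 + 0.02x4 + 1.51x5 ≥ 2.04   (28-day strength contribution)
  1x5 ≥ 0.79   (binder content)
  1x1 + 0.02x2 + 0.03x3 + 0.06x4 + 1x5 ≥ 1.31   (fines)
  x1, x2, x3, x4, x5 ≥ 0.
The cheapest feasible vertex uses only limestone filler, silica fume; crushed granite, river sand, recycled aggregate are not used. The 28-day strength contribution and binder content requirements are met with equality.
That vertex is x1 = 7.059, x5 = 0.79.
Total cost: 0.038·7.059 + 0.51·0.79 = 0.67114.

$0.671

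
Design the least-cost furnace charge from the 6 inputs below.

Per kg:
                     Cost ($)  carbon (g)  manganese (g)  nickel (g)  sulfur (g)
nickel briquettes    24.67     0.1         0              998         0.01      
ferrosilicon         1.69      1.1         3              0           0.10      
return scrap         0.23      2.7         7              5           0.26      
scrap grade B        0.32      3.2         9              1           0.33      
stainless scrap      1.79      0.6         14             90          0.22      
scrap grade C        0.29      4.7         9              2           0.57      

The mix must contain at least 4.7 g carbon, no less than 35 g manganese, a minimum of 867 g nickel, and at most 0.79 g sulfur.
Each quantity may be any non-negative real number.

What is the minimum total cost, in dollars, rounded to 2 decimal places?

$20.66

Set it up as a linear program. Let x1 = kg of nickel briquettes, x2 = kg of ferrosilicon, x3 = kg of return scrap, x4 = kg of scrap grade B, x5 = kg of stainless scrap, x6 = kg of scrap grade C.
Minimise 24.67x1 + 1.69x2 + 0.23x3 + 0.32x4 + 1.79x5 + 0.29x6 subject to:
  0.1x1 + 1.1x2 + 2.7x3 + 3.2x4 + 0.6x5 + 4.7x6 ≥ 4.7   (carbon)
  3x2 + 7x3 + 9x4 + 14x5 + 9x6 ≥ 35   (manganese)
  998x1 + 5x3 + 1x4 + 90x5 + 2x6 ≥ 867   (nickel)
  0.01x1 + 0.1x2 + 0.26x3 + 0.33x4 + 0.22x5 + 0.57x6 ≤ 0.79   (sulfur)
  x1, x2, x3, x4, x5, x6 ≥ 0.
The optimal basis is {nickel briquettes, return scrap, stainless scrap}; ferrosilicon, scrap grade B, scrap grade C drop out. The carbon, nickel, sulfur requirements are met with equality.
Optimal quantities: nickel briquettes = 0.675 kg, return scrap = 1.254 kg, stainless scrap = 2.078 kg.
Total cost: 24.67·0.675 + 0.23·1.254 + 1.79·2.078 = 20.6603.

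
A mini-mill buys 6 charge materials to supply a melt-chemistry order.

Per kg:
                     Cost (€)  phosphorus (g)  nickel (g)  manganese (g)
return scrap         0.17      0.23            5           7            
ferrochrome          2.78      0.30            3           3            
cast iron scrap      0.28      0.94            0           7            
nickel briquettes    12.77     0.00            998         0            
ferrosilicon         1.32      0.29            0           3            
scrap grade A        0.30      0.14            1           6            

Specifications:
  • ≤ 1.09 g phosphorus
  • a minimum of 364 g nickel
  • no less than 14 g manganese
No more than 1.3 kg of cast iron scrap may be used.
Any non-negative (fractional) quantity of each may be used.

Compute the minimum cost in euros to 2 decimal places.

Let x1 = kg of return scrap, x2 = kg of ferrochrome, x3 = kg of cast iron scrap, x4 = kg of nickel briquettes, x5 = kg of ferrosilicon, x6 = kg of scrap grade A.
min 0.17x1 + 2.78x2 + 0.28x3 + 12.77x4 + 1.32x5 + 0.3x6 subject to:
  0.23x1 + 0.3x2 + 0.94x3 + 0.29x5 + 0.14x6 ≤ 1.09   (phosphorus)
  5x1 + 3x2 + 998x4 + 1x6 ≥ 364   (nickel)
  7x1 + 3x2 + 7x3 + 3x5 + 6x6 ≥ 14   (manganese)
  x3 ≤ 1.3
  x1, x2, x3, x4, x5, x6 ≥ 0.
The cheapest feasible vertex uses only return scrap, nickel briquettes; ferrochrome, cast iron scrap, ferrosilicon, scrap grade A are not used. The nickel and manganese requirements are met with equality.
Optimal quantities: return scrap = 2 kg, nickel briquettes = 0.3547 kg.
Hence cost = 0.17·2 + 12.77·0.3547 = €4.8695.

€4.87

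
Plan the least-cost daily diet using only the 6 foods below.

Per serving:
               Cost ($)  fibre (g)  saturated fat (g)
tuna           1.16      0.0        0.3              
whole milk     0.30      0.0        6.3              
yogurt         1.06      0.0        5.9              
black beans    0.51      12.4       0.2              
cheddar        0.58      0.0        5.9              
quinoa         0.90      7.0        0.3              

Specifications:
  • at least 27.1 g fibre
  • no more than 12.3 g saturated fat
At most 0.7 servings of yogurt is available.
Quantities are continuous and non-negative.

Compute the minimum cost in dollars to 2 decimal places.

Treat it as an LP. Let x1 = servings of tuna, x2 = servings of whole milk, x3 = servings of yogurt, x4 = servings of black beans, x5 = servings of cheddar, x6 = servings of quinoa.
min 1.16x1 + 0.3x2 + 1.06x3 + 0.51x4 + 0.58x5 + 0.9x6 subject to:
  12.4x4 + 7x6 ≥ 27.1   (fibre)
  0.3x1 + 6.3x2 + 5.9x3 + 0.2x4 + 5.9x5 + 0.3x6 ≤ 12.3   (saturated fat)
  x3 ≤ 0.7
  x1, x2, x3, x4, x5, x6 ≥ 0.
The optimal basis is {black beans}; tuna, whole milk, yogurt, cheddar, quinoa drop out. There the fibre constraint is tight.
Solving gives x4 = 2.185.
Hence cost = 0.51·2.185 = $1.1144.

$1.11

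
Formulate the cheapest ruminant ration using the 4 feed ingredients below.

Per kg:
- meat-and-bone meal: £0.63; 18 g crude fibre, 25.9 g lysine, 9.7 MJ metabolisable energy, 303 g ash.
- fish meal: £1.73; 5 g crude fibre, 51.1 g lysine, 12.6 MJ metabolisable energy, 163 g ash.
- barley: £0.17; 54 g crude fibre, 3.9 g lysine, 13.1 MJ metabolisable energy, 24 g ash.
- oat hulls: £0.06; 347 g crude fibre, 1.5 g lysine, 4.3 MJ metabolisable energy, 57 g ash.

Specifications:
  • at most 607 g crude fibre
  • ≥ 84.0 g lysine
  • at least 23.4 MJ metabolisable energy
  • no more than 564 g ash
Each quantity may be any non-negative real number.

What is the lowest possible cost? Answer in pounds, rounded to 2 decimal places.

Let x1 = kg of meat-and-bone meal, x2 = kg of fish meal, x3 = kg of barley, x4 = kg of oat hulls.
min 0.63x1 + 1.73x2 + 0.17x3 + 0.06x4 with:
  18x1 + 5x2 + 54x3 + 347x4 ≤ 607   (crude fibre)
  25.9x1 + 51.1x2 + 3.9x3 + 1.5x4 ≥ 84   (lysine)
  9.7x1 + 12.6x2 + 13.1x3 + 4.3x4 ≥ 23.4   (metabolisable energy)
  303x1 + 163x2 + 24x3 + 57x4 ≤ 564   (ash)
  x1, x2, x3, x4 ≥ 0.
The cheapest feasible vertex uses only meat-and-bone meal, fish meal; barley, oat hulls are not used. Binding constraints: lysine and ash.
So meat-and-bone meal = 1.343 kg, fish meal = 0.963 kg.
Cost = 0.63·1.343 + 1.73·0.963 = 2.5121.

£2.51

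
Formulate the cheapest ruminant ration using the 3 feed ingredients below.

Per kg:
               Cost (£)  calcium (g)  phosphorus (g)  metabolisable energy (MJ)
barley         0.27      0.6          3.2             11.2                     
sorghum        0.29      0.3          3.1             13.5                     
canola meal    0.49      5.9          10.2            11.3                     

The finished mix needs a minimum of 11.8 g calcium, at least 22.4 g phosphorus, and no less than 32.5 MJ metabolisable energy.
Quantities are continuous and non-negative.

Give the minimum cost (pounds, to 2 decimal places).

Let x1 = kg of barley, x2 = kg of sorghum, x3 = kg of canola meal.
min 0.27x1 + 0.29x2 + 0.49x3 subject to:
  0.6x1 + 0.3x2 + 5.9x3 ≥ 11.8   (calcium)
  3.2x1 + 3.1x2 + 10.2x3 ≥ 22.4   (phosphorus)
  11.2x1 + 13.5x2 + 11.3x3 ≥ 32.5   (metabolisable energy)
  x1, x2, x3 ≥ 0.
The cheapest feasible vertex uses only sorghum, canola meal; barley is not used. Binding constraints: phosphorus and metabolisable energy.
Optimal quantities: sorghum = 0.7634 kg, canola meal = 1.964 kg.
Objective = 0.29·0.7634 + 0.49·1.964 = 1.1837.

£1.18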